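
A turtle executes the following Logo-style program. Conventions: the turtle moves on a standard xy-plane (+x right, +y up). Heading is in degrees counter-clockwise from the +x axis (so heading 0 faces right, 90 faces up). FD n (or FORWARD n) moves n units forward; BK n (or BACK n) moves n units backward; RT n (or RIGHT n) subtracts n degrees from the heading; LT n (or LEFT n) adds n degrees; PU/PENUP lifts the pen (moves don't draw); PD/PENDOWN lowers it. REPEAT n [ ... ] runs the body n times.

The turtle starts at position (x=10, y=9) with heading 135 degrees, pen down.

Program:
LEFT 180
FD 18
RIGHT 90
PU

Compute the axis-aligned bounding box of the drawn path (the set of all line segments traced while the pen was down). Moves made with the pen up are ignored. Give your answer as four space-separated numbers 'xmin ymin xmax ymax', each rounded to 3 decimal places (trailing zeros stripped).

Executing turtle program step by step:
Start: pos=(10,9), heading=135, pen down
LT 180: heading 135 -> 315
FD 18: (10,9) -> (22.728,-3.728) [heading=315, draw]
RT 90: heading 315 -> 225
PU: pen up
Final: pos=(22.728,-3.728), heading=225, 1 segment(s) drawn

Segment endpoints: x in {10, 22.728}, y in {-3.728, 9}
xmin=10, ymin=-3.728, xmax=22.728, ymax=9

Answer: 10 -3.728 22.728 9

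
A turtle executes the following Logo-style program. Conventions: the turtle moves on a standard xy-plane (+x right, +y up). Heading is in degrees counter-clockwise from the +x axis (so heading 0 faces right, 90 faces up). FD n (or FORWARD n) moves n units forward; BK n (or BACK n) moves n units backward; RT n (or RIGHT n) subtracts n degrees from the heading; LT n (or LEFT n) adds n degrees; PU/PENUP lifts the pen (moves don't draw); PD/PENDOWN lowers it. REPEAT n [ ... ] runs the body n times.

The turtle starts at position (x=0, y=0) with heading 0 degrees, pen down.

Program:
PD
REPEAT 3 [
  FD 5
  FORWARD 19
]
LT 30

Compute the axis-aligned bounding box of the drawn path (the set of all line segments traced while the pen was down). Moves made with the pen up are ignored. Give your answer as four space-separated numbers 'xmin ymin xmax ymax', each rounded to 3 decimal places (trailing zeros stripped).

Executing turtle program step by step:
Start: pos=(0,0), heading=0, pen down
PD: pen down
REPEAT 3 [
  -- iteration 1/3 --
  FD 5: (0,0) -> (5,0) [heading=0, draw]
  FD 19: (5,0) -> (24,0) [heading=0, draw]
  -- iteration 2/3 --
  FD 5: (24,0) -> (29,0) [heading=0, draw]
  FD 19: (29,0) -> (48,0) [heading=0, draw]
  -- iteration 3/3 --
  FD 5: (48,0) -> (53,0) [heading=0, draw]
  FD 19: (53,0) -> (72,0) [heading=0, draw]
]
LT 30: heading 0 -> 30
Final: pos=(72,0), heading=30, 6 segment(s) drawn

Segment endpoints: x in {0, 5, 24, 29, 48, 53, 72}, y in {0}
xmin=0, ymin=0, xmax=72, ymax=0

Answer: 0 0 72 0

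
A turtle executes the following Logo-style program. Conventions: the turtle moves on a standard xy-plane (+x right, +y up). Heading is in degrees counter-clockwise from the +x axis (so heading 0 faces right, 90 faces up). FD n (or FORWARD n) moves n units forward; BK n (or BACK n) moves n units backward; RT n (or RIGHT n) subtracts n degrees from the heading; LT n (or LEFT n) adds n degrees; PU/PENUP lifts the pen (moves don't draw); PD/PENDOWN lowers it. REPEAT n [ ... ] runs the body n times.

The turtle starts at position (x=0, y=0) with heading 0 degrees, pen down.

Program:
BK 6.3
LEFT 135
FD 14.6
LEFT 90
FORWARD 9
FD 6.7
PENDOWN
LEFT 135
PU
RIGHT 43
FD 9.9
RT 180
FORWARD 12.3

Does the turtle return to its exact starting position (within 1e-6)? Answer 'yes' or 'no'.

Executing turtle program step by step:
Start: pos=(0,0), heading=0, pen down
BK 6.3: (0,0) -> (-6.3,0) [heading=0, draw]
LT 135: heading 0 -> 135
FD 14.6: (-6.3,0) -> (-16.624,10.324) [heading=135, draw]
LT 90: heading 135 -> 225
FD 9: (-16.624,10.324) -> (-22.988,3.96) [heading=225, draw]
FD 6.7: (-22.988,3.96) -> (-27.725,-0.778) [heading=225, draw]
PD: pen down
LT 135: heading 225 -> 0
PU: pen up
RT 43: heading 0 -> 317
FD 9.9: (-27.725,-0.778) -> (-20.485,-7.53) [heading=317, move]
RT 180: heading 317 -> 137
FD 12.3: (-20.485,-7.53) -> (-29.481,0.859) [heading=137, move]
Final: pos=(-29.481,0.859), heading=137, 4 segment(s) drawn

Start position: (0, 0)
Final position: (-29.481, 0.859)
Distance = 29.493; >= 1e-6 -> NOT closed

Answer: no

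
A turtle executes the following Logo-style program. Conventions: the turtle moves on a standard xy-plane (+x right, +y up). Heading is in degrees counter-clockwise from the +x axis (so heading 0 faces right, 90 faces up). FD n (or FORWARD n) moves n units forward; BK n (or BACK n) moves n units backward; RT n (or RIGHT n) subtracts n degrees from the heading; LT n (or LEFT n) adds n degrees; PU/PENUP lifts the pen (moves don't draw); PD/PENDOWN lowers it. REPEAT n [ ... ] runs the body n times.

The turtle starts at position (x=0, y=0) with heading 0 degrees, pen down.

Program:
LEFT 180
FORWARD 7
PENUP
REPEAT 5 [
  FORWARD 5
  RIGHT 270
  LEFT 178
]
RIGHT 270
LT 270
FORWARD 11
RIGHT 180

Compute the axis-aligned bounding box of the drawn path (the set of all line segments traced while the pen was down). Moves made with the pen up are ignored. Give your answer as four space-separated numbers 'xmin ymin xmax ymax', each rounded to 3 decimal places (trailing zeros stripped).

Answer: -7 0 0 0

Derivation:
Executing turtle program step by step:
Start: pos=(0,0), heading=0, pen down
LT 180: heading 0 -> 180
FD 7: (0,0) -> (-7,0) [heading=180, draw]
PU: pen up
REPEAT 5 [
  -- iteration 1/5 --
  FD 5: (-7,0) -> (-12,0) [heading=180, move]
  RT 270: heading 180 -> 270
  LT 178: heading 270 -> 88
  -- iteration 2/5 --
  FD 5: (-12,0) -> (-11.826,4.997) [heading=88, move]
  RT 270: heading 88 -> 178
  LT 178: heading 178 -> 356
  -- iteration 3/5 --
  FD 5: (-11.826,4.997) -> (-6.838,4.648) [heading=356, move]
  RT 270: heading 356 -> 86
  LT 178: heading 86 -> 264
  -- iteration 4/5 --
  FD 5: (-6.838,4.648) -> (-7.36,-0.324) [heading=264, move]
  RT 270: heading 264 -> 354
  LT 178: heading 354 -> 172
  -- iteration 5/5 --
  FD 5: (-7.36,-0.324) -> (-12.312,0.371) [heading=172, move]
  RT 270: heading 172 -> 262
  LT 178: heading 262 -> 80
]
RT 270: heading 80 -> 170
LT 270: heading 170 -> 80
FD 11: (-12.312,0.371) -> (-10.402,11.204) [heading=80, move]
RT 180: heading 80 -> 260
Final: pos=(-10.402,11.204), heading=260, 1 segment(s) drawn

Segment endpoints: x in {-7, 0}, y in {0, 0}
xmin=-7, ymin=0, xmax=0, ymax=0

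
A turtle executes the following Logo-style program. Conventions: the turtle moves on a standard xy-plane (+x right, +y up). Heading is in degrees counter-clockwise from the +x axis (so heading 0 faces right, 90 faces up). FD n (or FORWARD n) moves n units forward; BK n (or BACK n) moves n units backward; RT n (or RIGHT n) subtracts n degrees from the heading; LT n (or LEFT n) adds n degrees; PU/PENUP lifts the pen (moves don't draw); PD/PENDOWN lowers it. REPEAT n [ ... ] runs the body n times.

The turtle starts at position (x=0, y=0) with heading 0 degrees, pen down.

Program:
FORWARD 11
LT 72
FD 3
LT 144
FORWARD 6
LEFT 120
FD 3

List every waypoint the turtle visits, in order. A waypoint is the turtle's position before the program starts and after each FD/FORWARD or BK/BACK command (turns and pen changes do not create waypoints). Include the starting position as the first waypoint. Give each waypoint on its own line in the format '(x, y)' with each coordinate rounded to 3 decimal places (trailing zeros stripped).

Answer: (0, 0)
(11, 0)
(11.927, 2.853)
(7.073, -0.674)
(9.814, -1.894)

Derivation:
Executing turtle program step by step:
Start: pos=(0,0), heading=0, pen down
FD 11: (0,0) -> (11,0) [heading=0, draw]
LT 72: heading 0 -> 72
FD 3: (11,0) -> (11.927,2.853) [heading=72, draw]
LT 144: heading 72 -> 216
FD 6: (11.927,2.853) -> (7.073,-0.674) [heading=216, draw]
LT 120: heading 216 -> 336
FD 3: (7.073,-0.674) -> (9.814,-1.894) [heading=336, draw]
Final: pos=(9.814,-1.894), heading=336, 4 segment(s) drawn
Waypoints (5 total):
(0, 0)
(11, 0)
(11.927, 2.853)
(7.073, -0.674)
(9.814, -1.894)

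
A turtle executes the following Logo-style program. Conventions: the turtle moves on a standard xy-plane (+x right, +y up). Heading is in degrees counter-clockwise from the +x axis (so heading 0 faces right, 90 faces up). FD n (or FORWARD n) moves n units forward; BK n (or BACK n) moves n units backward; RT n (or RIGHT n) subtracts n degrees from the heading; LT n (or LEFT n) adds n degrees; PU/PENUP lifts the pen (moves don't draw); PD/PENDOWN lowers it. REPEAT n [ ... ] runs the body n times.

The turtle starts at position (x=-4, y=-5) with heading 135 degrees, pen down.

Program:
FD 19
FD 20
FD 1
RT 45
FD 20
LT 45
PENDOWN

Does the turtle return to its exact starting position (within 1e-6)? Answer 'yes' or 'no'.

Executing turtle program step by step:
Start: pos=(-4,-5), heading=135, pen down
FD 19: (-4,-5) -> (-17.435,8.435) [heading=135, draw]
FD 20: (-17.435,8.435) -> (-31.577,22.577) [heading=135, draw]
FD 1: (-31.577,22.577) -> (-32.284,23.284) [heading=135, draw]
RT 45: heading 135 -> 90
FD 20: (-32.284,23.284) -> (-32.284,43.284) [heading=90, draw]
LT 45: heading 90 -> 135
PD: pen down
Final: pos=(-32.284,43.284), heading=135, 4 segment(s) drawn

Start position: (-4, -5)
Final position: (-32.284, 43.284)
Distance = 55.959; >= 1e-6 -> NOT closed

Answer: no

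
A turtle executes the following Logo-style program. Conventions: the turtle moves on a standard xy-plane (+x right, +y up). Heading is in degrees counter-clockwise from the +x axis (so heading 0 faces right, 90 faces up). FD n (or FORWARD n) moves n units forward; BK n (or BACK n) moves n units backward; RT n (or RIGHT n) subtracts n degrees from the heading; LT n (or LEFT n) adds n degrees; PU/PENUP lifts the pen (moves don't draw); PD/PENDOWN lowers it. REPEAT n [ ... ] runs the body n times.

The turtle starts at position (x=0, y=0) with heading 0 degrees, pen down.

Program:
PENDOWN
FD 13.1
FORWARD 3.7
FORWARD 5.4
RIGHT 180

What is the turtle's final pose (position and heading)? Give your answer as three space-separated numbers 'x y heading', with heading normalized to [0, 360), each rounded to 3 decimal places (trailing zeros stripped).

Answer: 22.2 0 180

Derivation:
Executing turtle program step by step:
Start: pos=(0,0), heading=0, pen down
PD: pen down
FD 13.1: (0,0) -> (13.1,0) [heading=0, draw]
FD 3.7: (13.1,0) -> (16.8,0) [heading=0, draw]
FD 5.4: (16.8,0) -> (22.2,0) [heading=0, draw]
RT 180: heading 0 -> 180
Final: pos=(22.2,0), heading=180, 3 segment(s) drawn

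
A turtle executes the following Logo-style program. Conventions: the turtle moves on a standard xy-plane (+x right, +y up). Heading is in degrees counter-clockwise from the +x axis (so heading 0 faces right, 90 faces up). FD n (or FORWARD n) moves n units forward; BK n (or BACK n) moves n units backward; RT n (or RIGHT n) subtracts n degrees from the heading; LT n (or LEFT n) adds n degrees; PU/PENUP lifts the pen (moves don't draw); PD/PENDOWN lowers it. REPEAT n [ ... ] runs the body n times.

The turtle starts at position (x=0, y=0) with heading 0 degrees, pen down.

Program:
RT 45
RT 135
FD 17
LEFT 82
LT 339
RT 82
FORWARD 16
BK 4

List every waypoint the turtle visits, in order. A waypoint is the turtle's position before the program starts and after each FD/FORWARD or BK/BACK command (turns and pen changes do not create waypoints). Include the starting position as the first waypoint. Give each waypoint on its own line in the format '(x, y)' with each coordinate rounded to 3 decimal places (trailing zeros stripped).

Executing turtle program step by step:
Start: pos=(0,0), heading=0, pen down
RT 45: heading 0 -> 315
RT 135: heading 315 -> 180
FD 17: (0,0) -> (-17,0) [heading=180, draw]
LT 82: heading 180 -> 262
LT 339: heading 262 -> 241
RT 82: heading 241 -> 159
FD 16: (-17,0) -> (-31.937,5.734) [heading=159, draw]
BK 4: (-31.937,5.734) -> (-28.203,4.3) [heading=159, draw]
Final: pos=(-28.203,4.3), heading=159, 3 segment(s) drawn
Waypoints (4 total):
(0, 0)
(-17, 0)
(-31.937, 5.734)
(-28.203, 4.3)

Answer: (0, 0)
(-17, 0)
(-31.937, 5.734)
(-28.203, 4.3)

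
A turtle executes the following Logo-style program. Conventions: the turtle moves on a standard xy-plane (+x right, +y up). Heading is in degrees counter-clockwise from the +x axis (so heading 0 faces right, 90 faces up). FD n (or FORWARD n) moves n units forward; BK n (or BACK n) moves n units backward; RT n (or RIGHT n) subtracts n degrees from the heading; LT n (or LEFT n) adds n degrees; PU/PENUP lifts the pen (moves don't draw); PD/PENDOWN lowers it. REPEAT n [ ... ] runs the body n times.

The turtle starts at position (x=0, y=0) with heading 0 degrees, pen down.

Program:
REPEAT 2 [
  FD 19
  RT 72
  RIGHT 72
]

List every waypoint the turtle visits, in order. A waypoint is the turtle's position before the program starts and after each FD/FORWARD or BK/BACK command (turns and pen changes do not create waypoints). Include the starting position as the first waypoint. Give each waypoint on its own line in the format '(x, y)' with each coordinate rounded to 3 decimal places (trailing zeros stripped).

Executing turtle program step by step:
Start: pos=(0,0), heading=0, pen down
REPEAT 2 [
  -- iteration 1/2 --
  FD 19: (0,0) -> (19,0) [heading=0, draw]
  RT 72: heading 0 -> 288
  RT 72: heading 288 -> 216
  -- iteration 2/2 --
  FD 19: (19,0) -> (3.629,-11.168) [heading=216, draw]
  RT 72: heading 216 -> 144
  RT 72: heading 144 -> 72
]
Final: pos=(3.629,-11.168), heading=72, 2 segment(s) drawn
Waypoints (3 total):
(0, 0)
(19, 0)
(3.629, -11.168)

Answer: (0, 0)
(19, 0)
(3.629, -11.168)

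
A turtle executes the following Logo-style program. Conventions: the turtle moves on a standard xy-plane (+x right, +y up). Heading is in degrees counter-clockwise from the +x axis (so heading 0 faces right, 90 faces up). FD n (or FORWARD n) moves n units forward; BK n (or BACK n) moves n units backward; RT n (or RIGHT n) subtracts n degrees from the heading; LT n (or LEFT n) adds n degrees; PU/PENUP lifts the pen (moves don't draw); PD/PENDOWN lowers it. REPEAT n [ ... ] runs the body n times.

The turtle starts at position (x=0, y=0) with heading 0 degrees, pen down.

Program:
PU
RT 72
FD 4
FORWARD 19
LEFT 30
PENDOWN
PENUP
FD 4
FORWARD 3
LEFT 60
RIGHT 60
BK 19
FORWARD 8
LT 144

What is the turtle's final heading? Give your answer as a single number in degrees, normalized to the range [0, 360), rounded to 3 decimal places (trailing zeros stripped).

Executing turtle program step by step:
Start: pos=(0,0), heading=0, pen down
PU: pen up
RT 72: heading 0 -> 288
FD 4: (0,0) -> (1.236,-3.804) [heading=288, move]
FD 19: (1.236,-3.804) -> (7.107,-21.874) [heading=288, move]
LT 30: heading 288 -> 318
PD: pen down
PU: pen up
FD 4: (7.107,-21.874) -> (10.08,-24.551) [heading=318, move]
FD 3: (10.08,-24.551) -> (12.309,-26.558) [heading=318, move]
LT 60: heading 318 -> 18
RT 60: heading 18 -> 318
BK 19: (12.309,-26.558) -> (-1.81,-13.845) [heading=318, move]
FD 8: (-1.81,-13.845) -> (4.135,-19.198) [heading=318, move]
LT 144: heading 318 -> 102
Final: pos=(4.135,-19.198), heading=102, 0 segment(s) drawn

Answer: 102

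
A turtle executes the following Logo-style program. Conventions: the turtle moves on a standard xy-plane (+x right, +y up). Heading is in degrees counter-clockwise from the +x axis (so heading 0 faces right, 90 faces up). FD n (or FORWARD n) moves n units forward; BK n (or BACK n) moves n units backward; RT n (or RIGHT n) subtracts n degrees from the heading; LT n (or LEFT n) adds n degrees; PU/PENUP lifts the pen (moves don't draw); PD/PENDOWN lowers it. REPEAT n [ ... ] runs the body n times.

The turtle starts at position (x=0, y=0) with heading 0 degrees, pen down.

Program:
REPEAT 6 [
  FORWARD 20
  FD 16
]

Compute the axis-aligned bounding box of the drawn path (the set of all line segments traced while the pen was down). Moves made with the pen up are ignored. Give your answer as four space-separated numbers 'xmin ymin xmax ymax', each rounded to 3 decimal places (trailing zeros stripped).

Answer: 0 0 216 0

Derivation:
Executing turtle program step by step:
Start: pos=(0,0), heading=0, pen down
REPEAT 6 [
  -- iteration 1/6 --
  FD 20: (0,0) -> (20,0) [heading=0, draw]
  FD 16: (20,0) -> (36,0) [heading=0, draw]
  -- iteration 2/6 --
  FD 20: (36,0) -> (56,0) [heading=0, draw]
  FD 16: (56,0) -> (72,0) [heading=0, draw]
  -- iteration 3/6 --
  FD 20: (72,0) -> (92,0) [heading=0, draw]
  FD 16: (92,0) -> (108,0) [heading=0, draw]
  -- iteration 4/6 --
  FD 20: (108,0) -> (128,0) [heading=0, draw]
  FD 16: (128,0) -> (144,0) [heading=0, draw]
  -- iteration 5/6 --
  FD 20: (144,0) -> (164,0) [heading=0, draw]
  FD 16: (164,0) -> (180,0) [heading=0, draw]
  -- iteration 6/6 --
  FD 20: (180,0) -> (200,0) [heading=0, draw]
  FD 16: (200,0) -> (216,0) [heading=0, draw]
]
Final: pos=(216,0), heading=0, 12 segment(s) drawn

Segment endpoints: x in {0, 20, 36, 56, 72, 92, 108, 128, 144, 164, 180, 200, 216}, y in {0}
xmin=0, ymin=0, xmax=216, ymax=0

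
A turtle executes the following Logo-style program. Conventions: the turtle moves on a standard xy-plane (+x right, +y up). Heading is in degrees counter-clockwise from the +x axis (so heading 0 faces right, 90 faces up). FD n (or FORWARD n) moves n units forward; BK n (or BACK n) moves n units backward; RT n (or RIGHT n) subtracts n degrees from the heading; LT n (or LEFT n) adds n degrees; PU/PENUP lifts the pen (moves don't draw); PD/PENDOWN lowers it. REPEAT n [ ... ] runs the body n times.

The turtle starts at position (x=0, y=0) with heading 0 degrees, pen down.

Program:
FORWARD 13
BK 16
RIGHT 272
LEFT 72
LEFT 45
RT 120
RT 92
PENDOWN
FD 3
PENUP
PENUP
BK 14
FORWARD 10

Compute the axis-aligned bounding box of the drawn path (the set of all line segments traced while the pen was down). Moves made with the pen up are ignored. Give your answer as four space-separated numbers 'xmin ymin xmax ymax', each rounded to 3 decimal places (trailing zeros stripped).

Answer: -3 -0.366 13 0

Derivation:
Executing turtle program step by step:
Start: pos=(0,0), heading=0, pen down
FD 13: (0,0) -> (13,0) [heading=0, draw]
BK 16: (13,0) -> (-3,0) [heading=0, draw]
RT 272: heading 0 -> 88
LT 72: heading 88 -> 160
LT 45: heading 160 -> 205
RT 120: heading 205 -> 85
RT 92: heading 85 -> 353
PD: pen down
FD 3: (-3,0) -> (-0.022,-0.366) [heading=353, draw]
PU: pen up
PU: pen up
BK 14: (-0.022,-0.366) -> (-13.918,1.341) [heading=353, move]
FD 10: (-13.918,1.341) -> (-3.993,0.122) [heading=353, move]
Final: pos=(-3.993,0.122), heading=353, 3 segment(s) drawn

Segment endpoints: x in {-3, -0.022, 0, 13}, y in {-0.366, 0}
xmin=-3, ymin=-0.366, xmax=13, ymax=0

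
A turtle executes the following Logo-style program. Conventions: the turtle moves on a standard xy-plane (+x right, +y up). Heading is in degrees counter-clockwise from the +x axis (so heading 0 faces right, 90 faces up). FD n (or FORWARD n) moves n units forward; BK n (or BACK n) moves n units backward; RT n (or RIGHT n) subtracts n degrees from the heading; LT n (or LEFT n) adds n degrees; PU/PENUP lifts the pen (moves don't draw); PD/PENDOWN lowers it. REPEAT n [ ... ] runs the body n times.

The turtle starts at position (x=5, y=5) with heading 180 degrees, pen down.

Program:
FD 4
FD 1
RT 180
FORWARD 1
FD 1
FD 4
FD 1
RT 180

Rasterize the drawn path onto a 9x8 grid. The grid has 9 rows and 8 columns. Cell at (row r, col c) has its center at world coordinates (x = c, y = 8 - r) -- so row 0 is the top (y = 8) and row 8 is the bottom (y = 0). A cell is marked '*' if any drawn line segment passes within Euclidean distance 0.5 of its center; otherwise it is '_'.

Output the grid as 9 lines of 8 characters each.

Answer: ________
________
________
********
________
________
________
________
________

Derivation:
Segment 0: (5,5) -> (1,5)
Segment 1: (1,5) -> (0,5)
Segment 2: (0,5) -> (1,5)
Segment 3: (1,5) -> (2,5)
Segment 4: (2,5) -> (6,5)
Segment 5: (6,5) -> (7,5)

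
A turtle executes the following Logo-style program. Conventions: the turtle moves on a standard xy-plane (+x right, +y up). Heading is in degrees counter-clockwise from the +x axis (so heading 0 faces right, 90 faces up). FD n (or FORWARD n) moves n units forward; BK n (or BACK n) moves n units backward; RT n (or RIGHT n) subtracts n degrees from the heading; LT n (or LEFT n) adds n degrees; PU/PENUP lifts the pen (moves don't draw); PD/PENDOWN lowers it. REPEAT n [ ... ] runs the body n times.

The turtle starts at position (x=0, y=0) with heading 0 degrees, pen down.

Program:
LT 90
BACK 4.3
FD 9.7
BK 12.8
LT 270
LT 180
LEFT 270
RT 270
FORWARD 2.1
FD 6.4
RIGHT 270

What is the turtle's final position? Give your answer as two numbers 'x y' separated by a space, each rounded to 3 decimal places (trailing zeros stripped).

Executing turtle program step by step:
Start: pos=(0,0), heading=0, pen down
LT 90: heading 0 -> 90
BK 4.3: (0,0) -> (0,-4.3) [heading=90, draw]
FD 9.7: (0,-4.3) -> (0,5.4) [heading=90, draw]
BK 12.8: (0,5.4) -> (0,-7.4) [heading=90, draw]
LT 270: heading 90 -> 0
LT 180: heading 0 -> 180
LT 270: heading 180 -> 90
RT 270: heading 90 -> 180
FD 2.1: (0,-7.4) -> (-2.1,-7.4) [heading=180, draw]
FD 6.4: (-2.1,-7.4) -> (-8.5,-7.4) [heading=180, draw]
RT 270: heading 180 -> 270
Final: pos=(-8.5,-7.4), heading=270, 5 segment(s) drawn

Answer: -8.5 -7.4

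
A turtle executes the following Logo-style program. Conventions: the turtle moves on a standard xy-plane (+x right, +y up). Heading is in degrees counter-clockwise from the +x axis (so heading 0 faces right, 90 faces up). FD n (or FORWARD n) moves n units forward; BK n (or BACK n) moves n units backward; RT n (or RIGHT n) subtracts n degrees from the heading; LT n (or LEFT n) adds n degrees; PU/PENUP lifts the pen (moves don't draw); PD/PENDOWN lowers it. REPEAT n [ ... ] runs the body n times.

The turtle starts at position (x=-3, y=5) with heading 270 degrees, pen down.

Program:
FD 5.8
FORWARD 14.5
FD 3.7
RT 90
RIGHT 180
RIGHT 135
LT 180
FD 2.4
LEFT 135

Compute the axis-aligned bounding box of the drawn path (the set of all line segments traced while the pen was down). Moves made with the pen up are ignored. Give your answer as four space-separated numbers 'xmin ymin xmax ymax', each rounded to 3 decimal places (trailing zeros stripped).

Executing turtle program step by step:
Start: pos=(-3,5), heading=270, pen down
FD 5.8: (-3,5) -> (-3,-0.8) [heading=270, draw]
FD 14.5: (-3,-0.8) -> (-3,-15.3) [heading=270, draw]
FD 3.7: (-3,-15.3) -> (-3,-19) [heading=270, draw]
RT 90: heading 270 -> 180
RT 180: heading 180 -> 0
RT 135: heading 0 -> 225
LT 180: heading 225 -> 45
FD 2.4: (-3,-19) -> (-1.303,-17.303) [heading=45, draw]
LT 135: heading 45 -> 180
Final: pos=(-1.303,-17.303), heading=180, 4 segment(s) drawn

Segment endpoints: x in {-3, -3, -3, -3, -1.303}, y in {-19, -17.303, -15.3, -0.8, 5}
xmin=-3, ymin=-19, xmax=-1.303, ymax=5

Answer: -3 -19 -1.303 5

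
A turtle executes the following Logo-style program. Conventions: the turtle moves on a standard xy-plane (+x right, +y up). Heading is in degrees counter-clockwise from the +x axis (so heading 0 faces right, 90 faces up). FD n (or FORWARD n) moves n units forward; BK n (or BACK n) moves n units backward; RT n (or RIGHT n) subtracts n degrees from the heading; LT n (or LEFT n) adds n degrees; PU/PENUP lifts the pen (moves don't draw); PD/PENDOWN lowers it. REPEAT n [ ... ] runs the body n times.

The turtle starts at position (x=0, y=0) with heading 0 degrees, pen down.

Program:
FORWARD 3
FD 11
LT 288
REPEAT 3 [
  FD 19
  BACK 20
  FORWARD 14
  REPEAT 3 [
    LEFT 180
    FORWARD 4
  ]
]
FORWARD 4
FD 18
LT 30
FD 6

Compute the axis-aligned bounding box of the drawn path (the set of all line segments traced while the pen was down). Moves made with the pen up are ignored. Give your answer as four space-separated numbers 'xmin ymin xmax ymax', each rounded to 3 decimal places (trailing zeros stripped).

Executing turtle program step by step:
Start: pos=(0,0), heading=0, pen down
FD 3: (0,0) -> (3,0) [heading=0, draw]
FD 11: (3,0) -> (14,0) [heading=0, draw]
LT 288: heading 0 -> 288
REPEAT 3 [
  -- iteration 1/3 --
  FD 19: (14,0) -> (19.871,-18.07) [heading=288, draw]
  BK 20: (19.871,-18.07) -> (13.691,0.951) [heading=288, draw]
  FD 14: (13.691,0.951) -> (18.017,-12.364) [heading=288, draw]
  REPEAT 3 [
    -- iteration 1/3 --
    LT 180: heading 288 -> 108
    FD 4: (18.017,-12.364) -> (16.781,-8.56) [heading=108, draw]
    -- iteration 2/3 --
    LT 180: heading 108 -> 288
    FD 4: (16.781,-8.56) -> (18.017,-12.364) [heading=288, draw]
    -- iteration 3/3 --
    LT 180: heading 288 -> 108
    FD 4: (18.017,-12.364) -> (16.781,-8.56) [heading=108, draw]
  ]
  -- iteration 2/3 --
  FD 19: (16.781,-8.56) -> (10.91,9.511) [heading=108, draw]
  BK 20: (10.91,9.511) -> (17.09,-9.511) [heading=108, draw]
  FD 14: (17.09,-9.511) -> (12.764,3.804) [heading=108, draw]
  REPEAT 3 [
    -- iteration 1/3 --
    LT 180: heading 108 -> 288
    FD 4: (12.764,3.804) -> (14,0) [heading=288, draw]
    -- iteration 2/3 --
    LT 180: heading 288 -> 108
    FD 4: (14,0) -> (12.764,3.804) [heading=108, draw]
    -- iteration 3/3 --
    LT 180: heading 108 -> 288
    FD 4: (12.764,3.804) -> (14,0) [heading=288, draw]
  ]
  -- iteration 3/3 --
  FD 19: (14,0) -> (19.871,-18.07) [heading=288, draw]
  BK 20: (19.871,-18.07) -> (13.691,0.951) [heading=288, draw]
  FD 14: (13.691,0.951) -> (18.017,-12.364) [heading=288, draw]
  REPEAT 3 [
    -- iteration 1/3 --
    LT 180: heading 288 -> 108
    FD 4: (18.017,-12.364) -> (16.781,-8.56) [heading=108, draw]
    -- iteration 2/3 --
    LT 180: heading 108 -> 288
    FD 4: (16.781,-8.56) -> (18.017,-12.364) [heading=288, draw]
    -- iteration 3/3 --
    LT 180: heading 288 -> 108
    FD 4: (18.017,-12.364) -> (16.781,-8.56) [heading=108, draw]
  ]
]
FD 4: (16.781,-8.56) -> (15.545,-4.755) [heading=108, draw]
FD 18: (15.545,-4.755) -> (9.983,12.364) [heading=108, draw]
LT 30: heading 108 -> 138
FD 6: (9.983,12.364) -> (5.524,16.379) [heading=138, draw]
Final: pos=(5.524,16.379), heading=138, 23 segment(s) drawn

Segment endpoints: x in {0, 3, 5.524, 9.983, 10.91, 12.764, 13.691, 13.691, 14, 15.545, 16.781, 16.781, 16.781, 17.09, 18.017, 18.017, 19.871, 19.871}, y in {-18.07, -18.07, -12.364, -12.364, -12.364, -9.511, -8.56, -8.56, -8.56, -4.755, 0, 0, 0.951, 3.804, 3.804, 9.511, 12.364, 16.379}
xmin=0, ymin=-18.07, xmax=19.871, ymax=16.379

Answer: 0 -18.07 19.871 16.379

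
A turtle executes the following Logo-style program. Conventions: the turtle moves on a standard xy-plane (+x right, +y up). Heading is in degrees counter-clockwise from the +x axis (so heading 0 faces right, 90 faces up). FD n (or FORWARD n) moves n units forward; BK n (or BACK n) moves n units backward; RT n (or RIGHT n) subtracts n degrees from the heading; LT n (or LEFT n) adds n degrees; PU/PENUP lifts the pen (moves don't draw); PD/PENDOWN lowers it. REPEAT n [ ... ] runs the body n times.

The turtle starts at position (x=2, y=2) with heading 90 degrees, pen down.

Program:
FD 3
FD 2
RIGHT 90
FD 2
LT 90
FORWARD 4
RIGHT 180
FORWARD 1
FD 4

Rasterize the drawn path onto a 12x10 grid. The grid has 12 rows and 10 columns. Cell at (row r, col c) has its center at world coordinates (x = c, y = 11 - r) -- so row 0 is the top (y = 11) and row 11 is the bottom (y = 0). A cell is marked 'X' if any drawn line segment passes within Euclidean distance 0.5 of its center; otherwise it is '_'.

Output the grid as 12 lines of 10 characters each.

Segment 0: (2,2) -> (2,5)
Segment 1: (2,5) -> (2,7)
Segment 2: (2,7) -> (4,7)
Segment 3: (4,7) -> (4,11)
Segment 4: (4,11) -> (4,10)
Segment 5: (4,10) -> (4,6)

Answer: ____X_____
____X_____
____X_____
____X_____
__XXX_____
__X_X_____
__X_______
__X_______
__X_______
__X_______
__________
__________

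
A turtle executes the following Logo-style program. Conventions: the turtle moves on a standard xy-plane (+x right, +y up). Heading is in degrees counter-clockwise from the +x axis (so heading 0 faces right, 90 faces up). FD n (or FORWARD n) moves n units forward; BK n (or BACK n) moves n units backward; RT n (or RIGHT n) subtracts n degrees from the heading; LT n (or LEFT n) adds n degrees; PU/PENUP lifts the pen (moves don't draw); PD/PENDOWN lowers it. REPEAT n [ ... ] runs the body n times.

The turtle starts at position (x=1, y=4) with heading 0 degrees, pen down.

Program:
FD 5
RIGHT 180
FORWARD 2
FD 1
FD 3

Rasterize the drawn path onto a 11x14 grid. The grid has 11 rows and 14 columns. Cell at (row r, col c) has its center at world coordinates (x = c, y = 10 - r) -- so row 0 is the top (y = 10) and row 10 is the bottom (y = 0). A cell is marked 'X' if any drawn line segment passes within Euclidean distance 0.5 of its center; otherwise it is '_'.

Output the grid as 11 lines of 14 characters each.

Answer: ______________
______________
______________
______________
______________
______________
XXXXXXX_______
______________
______________
______________
______________

Derivation:
Segment 0: (1,4) -> (6,4)
Segment 1: (6,4) -> (4,4)
Segment 2: (4,4) -> (3,4)
Segment 3: (3,4) -> (0,4)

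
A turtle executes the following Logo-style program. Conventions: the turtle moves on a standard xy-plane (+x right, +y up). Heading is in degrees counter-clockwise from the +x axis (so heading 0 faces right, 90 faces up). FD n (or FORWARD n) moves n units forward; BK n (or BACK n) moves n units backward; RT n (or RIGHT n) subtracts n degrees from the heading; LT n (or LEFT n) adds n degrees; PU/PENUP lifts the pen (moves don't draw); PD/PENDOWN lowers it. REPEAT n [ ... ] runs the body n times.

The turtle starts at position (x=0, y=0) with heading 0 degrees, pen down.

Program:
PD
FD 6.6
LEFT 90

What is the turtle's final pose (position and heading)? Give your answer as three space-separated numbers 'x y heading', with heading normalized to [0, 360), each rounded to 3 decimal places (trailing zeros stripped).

Executing turtle program step by step:
Start: pos=(0,0), heading=0, pen down
PD: pen down
FD 6.6: (0,0) -> (6.6,0) [heading=0, draw]
LT 90: heading 0 -> 90
Final: pos=(6.6,0), heading=90, 1 segment(s) drawn

Answer: 6.6 0 90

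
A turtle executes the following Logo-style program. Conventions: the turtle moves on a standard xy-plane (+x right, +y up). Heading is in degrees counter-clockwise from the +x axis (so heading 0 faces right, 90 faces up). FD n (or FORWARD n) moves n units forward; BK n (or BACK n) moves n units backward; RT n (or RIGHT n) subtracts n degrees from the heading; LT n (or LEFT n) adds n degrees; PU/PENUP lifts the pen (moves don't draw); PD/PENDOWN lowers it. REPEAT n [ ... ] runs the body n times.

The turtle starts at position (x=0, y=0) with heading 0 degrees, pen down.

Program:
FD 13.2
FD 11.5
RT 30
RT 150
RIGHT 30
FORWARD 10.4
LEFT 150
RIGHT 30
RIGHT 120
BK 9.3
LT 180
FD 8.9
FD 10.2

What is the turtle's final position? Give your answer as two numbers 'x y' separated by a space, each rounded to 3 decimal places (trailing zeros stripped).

Answer: 40.288 -9

Derivation:
Executing turtle program step by step:
Start: pos=(0,0), heading=0, pen down
FD 13.2: (0,0) -> (13.2,0) [heading=0, draw]
FD 11.5: (13.2,0) -> (24.7,0) [heading=0, draw]
RT 30: heading 0 -> 330
RT 150: heading 330 -> 180
RT 30: heading 180 -> 150
FD 10.4: (24.7,0) -> (15.693,5.2) [heading=150, draw]
LT 150: heading 150 -> 300
RT 30: heading 300 -> 270
RT 120: heading 270 -> 150
BK 9.3: (15.693,5.2) -> (23.747,0.55) [heading=150, draw]
LT 180: heading 150 -> 330
FD 8.9: (23.747,0.55) -> (31.455,-3.9) [heading=330, draw]
FD 10.2: (31.455,-3.9) -> (40.288,-9) [heading=330, draw]
Final: pos=(40.288,-9), heading=330, 6 segment(s) drawn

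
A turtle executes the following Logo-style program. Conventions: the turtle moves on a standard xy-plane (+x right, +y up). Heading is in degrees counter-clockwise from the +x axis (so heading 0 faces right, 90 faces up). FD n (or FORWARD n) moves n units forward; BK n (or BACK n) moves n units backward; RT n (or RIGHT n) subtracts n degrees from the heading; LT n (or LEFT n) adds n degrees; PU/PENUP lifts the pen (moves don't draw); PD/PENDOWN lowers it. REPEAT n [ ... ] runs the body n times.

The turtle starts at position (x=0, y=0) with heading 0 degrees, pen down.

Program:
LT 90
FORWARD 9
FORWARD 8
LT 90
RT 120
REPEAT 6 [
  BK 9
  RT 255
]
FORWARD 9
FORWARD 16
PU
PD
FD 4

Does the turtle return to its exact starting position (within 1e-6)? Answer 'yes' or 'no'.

Answer: no

Derivation:
Executing turtle program step by step:
Start: pos=(0,0), heading=0, pen down
LT 90: heading 0 -> 90
FD 9: (0,0) -> (0,9) [heading=90, draw]
FD 8: (0,9) -> (0,17) [heading=90, draw]
LT 90: heading 90 -> 180
RT 120: heading 180 -> 60
REPEAT 6 [
  -- iteration 1/6 --
  BK 9: (0,17) -> (-4.5,9.206) [heading=60, draw]
  RT 255: heading 60 -> 165
  -- iteration 2/6 --
  BK 9: (-4.5,9.206) -> (4.193,6.876) [heading=165, draw]
  RT 255: heading 165 -> 270
  -- iteration 3/6 --
  BK 9: (4.193,6.876) -> (4.193,15.876) [heading=270, draw]
  RT 255: heading 270 -> 15
  -- iteration 4/6 --
  BK 9: (4.193,15.876) -> (-4.5,13.547) [heading=15, draw]
  RT 255: heading 15 -> 120
  -- iteration 5/6 --
  BK 9: (-4.5,13.547) -> (0,5.753) [heading=120, draw]
  RT 255: heading 120 -> 225
  -- iteration 6/6 --
  BK 9: (0,5.753) -> (6.364,12.117) [heading=225, draw]
  RT 255: heading 225 -> 330
]
FD 9: (6.364,12.117) -> (14.158,7.617) [heading=330, draw]
FD 16: (14.158,7.617) -> (28.015,-0.383) [heading=330, draw]
PU: pen up
PD: pen down
FD 4: (28.015,-0.383) -> (31.479,-2.383) [heading=330, draw]
Final: pos=(31.479,-2.383), heading=330, 11 segment(s) drawn

Start position: (0, 0)
Final position: (31.479, -2.383)
Distance = 31.569; >= 1e-6 -> NOT closed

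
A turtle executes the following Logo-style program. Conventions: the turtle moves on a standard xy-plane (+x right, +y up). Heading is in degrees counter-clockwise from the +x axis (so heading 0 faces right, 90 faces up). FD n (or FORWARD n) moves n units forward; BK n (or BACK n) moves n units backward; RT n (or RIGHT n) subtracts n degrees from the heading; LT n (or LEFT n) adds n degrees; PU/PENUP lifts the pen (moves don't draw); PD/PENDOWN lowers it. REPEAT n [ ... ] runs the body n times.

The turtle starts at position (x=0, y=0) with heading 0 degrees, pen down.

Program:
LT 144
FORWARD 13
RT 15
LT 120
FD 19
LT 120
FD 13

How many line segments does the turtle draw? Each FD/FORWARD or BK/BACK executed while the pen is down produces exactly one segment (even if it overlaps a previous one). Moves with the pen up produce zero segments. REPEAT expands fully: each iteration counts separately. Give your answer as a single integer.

Executing turtle program step by step:
Start: pos=(0,0), heading=0, pen down
LT 144: heading 0 -> 144
FD 13: (0,0) -> (-10.517,7.641) [heading=144, draw]
RT 15: heading 144 -> 129
LT 120: heading 129 -> 249
FD 19: (-10.517,7.641) -> (-17.326,-10.097) [heading=249, draw]
LT 120: heading 249 -> 9
FD 13: (-17.326,-10.097) -> (-4.486,-8.063) [heading=9, draw]
Final: pos=(-4.486,-8.063), heading=9, 3 segment(s) drawn
Segments drawn: 3

Answer: 3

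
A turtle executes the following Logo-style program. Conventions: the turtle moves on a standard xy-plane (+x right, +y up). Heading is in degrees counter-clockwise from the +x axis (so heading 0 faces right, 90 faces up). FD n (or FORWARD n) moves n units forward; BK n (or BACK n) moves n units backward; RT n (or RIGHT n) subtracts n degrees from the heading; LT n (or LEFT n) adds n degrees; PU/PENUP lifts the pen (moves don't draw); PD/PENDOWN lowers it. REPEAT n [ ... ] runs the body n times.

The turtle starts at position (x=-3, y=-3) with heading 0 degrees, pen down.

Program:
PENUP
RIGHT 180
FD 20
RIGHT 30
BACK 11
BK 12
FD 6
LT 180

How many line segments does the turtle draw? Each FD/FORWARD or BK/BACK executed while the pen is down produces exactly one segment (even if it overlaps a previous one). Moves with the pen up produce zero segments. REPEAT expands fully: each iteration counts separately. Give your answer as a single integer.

Executing turtle program step by step:
Start: pos=(-3,-3), heading=0, pen down
PU: pen up
RT 180: heading 0 -> 180
FD 20: (-3,-3) -> (-23,-3) [heading=180, move]
RT 30: heading 180 -> 150
BK 11: (-23,-3) -> (-13.474,-8.5) [heading=150, move]
BK 12: (-13.474,-8.5) -> (-3.081,-14.5) [heading=150, move]
FD 6: (-3.081,-14.5) -> (-8.278,-11.5) [heading=150, move]
LT 180: heading 150 -> 330
Final: pos=(-8.278,-11.5), heading=330, 0 segment(s) drawn
Segments drawn: 0

Answer: 0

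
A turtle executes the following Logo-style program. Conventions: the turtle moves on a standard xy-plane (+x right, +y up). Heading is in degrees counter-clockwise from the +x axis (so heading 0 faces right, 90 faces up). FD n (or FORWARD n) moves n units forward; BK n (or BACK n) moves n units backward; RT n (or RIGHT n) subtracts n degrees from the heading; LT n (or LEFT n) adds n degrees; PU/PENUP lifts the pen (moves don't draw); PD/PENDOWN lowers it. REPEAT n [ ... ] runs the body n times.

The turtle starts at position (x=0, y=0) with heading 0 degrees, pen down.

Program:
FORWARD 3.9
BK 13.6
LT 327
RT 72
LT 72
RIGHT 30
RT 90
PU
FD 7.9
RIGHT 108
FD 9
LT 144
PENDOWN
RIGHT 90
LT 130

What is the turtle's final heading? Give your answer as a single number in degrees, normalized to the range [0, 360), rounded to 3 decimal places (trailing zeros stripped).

Executing turtle program step by step:
Start: pos=(0,0), heading=0, pen down
FD 3.9: (0,0) -> (3.9,0) [heading=0, draw]
BK 13.6: (3.9,0) -> (-9.7,0) [heading=0, draw]
LT 327: heading 0 -> 327
RT 72: heading 327 -> 255
LT 72: heading 255 -> 327
RT 30: heading 327 -> 297
RT 90: heading 297 -> 207
PU: pen up
FD 7.9: (-9.7,0) -> (-16.739,-3.587) [heading=207, move]
RT 108: heading 207 -> 99
FD 9: (-16.739,-3.587) -> (-18.147,5.303) [heading=99, move]
LT 144: heading 99 -> 243
PD: pen down
RT 90: heading 243 -> 153
LT 130: heading 153 -> 283
Final: pos=(-18.147,5.303), heading=283, 2 segment(s) drawn

Answer: 283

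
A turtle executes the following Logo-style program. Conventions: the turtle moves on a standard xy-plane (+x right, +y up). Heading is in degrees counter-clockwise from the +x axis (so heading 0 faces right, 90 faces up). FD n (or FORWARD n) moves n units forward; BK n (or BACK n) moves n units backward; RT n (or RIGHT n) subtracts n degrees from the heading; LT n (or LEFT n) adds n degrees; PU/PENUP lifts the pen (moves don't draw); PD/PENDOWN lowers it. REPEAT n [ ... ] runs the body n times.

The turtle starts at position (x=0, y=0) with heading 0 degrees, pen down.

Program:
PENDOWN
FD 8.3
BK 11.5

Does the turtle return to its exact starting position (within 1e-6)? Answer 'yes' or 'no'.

Executing turtle program step by step:
Start: pos=(0,0), heading=0, pen down
PD: pen down
FD 8.3: (0,0) -> (8.3,0) [heading=0, draw]
BK 11.5: (8.3,0) -> (-3.2,0) [heading=0, draw]
Final: pos=(-3.2,0), heading=0, 2 segment(s) drawn

Start position: (0, 0)
Final position: (-3.2, 0)
Distance = 3.2; >= 1e-6 -> NOT closed

Answer: no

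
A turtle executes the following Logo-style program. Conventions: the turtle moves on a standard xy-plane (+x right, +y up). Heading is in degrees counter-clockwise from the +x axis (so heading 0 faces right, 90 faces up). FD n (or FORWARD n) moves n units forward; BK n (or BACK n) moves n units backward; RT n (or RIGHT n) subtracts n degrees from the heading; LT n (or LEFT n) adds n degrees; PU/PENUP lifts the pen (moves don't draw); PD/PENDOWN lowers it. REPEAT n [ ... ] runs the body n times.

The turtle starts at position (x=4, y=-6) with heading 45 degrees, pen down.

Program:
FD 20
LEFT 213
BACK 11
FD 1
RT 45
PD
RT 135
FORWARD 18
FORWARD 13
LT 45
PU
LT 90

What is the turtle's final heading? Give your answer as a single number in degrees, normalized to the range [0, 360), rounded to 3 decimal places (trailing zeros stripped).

Answer: 213

Derivation:
Executing turtle program step by step:
Start: pos=(4,-6), heading=45, pen down
FD 20: (4,-6) -> (18.142,8.142) [heading=45, draw]
LT 213: heading 45 -> 258
BK 11: (18.142,8.142) -> (20.429,18.902) [heading=258, draw]
FD 1: (20.429,18.902) -> (20.221,17.924) [heading=258, draw]
RT 45: heading 258 -> 213
PD: pen down
RT 135: heading 213 -> 78
FD 18: (20.221,17.924) -> (23.964,35.53) [heading=78, draw]
FD 13: (23.964,35.53) -> (26.667,48.246) [heading=78, draw]
LT 45: heading 78 -> 123
PU: pen up
LT 90: heading 123 -> 213
Final: pos=(26.667,48.246), heading=213, 5 segment(s) drawn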